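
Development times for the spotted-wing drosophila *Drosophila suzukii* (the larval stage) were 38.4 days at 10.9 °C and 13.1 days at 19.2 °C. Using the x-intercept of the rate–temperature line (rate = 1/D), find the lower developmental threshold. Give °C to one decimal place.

6.6 °C

Under the model K = D·(T − T_b), so D₁·(T₁ − T_b) = D₂·(T₂ − T_b).
38.4·(10.9 − T_b) = 13.1·(19.2 − T_b)
T_b = (38.4·10.9 − 13.1·19.2) / (38.4 − 13.1) = 167.04 / 25.3 = 6.602 °C ≈ 6.6 °C.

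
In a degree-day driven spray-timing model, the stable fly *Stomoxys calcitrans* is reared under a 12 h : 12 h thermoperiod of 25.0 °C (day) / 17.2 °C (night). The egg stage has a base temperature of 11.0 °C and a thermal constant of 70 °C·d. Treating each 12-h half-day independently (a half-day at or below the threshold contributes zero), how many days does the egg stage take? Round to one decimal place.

6.9 days

Day half: max(0, 25.0 − 11.0) × 0.5 = 14.0 × 0.5 = 7.00 DD.
Night half: max(0, 17.2 − 11.0) × 0.5 = 6.2 × 0.5 = 3.10 DD.
Per 24 h: 10.10 DD/day.
Duration = 70 / 10.10 = 6.931 ≈ 6.9 days.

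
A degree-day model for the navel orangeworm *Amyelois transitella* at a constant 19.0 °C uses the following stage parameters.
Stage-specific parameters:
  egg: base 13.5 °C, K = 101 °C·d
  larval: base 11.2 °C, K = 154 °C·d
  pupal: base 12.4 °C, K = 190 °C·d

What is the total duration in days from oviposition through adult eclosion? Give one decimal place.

egg: 101 / (19.0 − 13.5) = 101 / 5.5 = 18.364 d.
larval: 154 / (19.0 − 11.2) = 154 / 7.8 = 19.744 d.
pupal: 190 / (19.0 − 12.4) = 190 / 6.6 = 28.788 d.
Sum = 66.895 ≈ 66.9 days.

66.9 days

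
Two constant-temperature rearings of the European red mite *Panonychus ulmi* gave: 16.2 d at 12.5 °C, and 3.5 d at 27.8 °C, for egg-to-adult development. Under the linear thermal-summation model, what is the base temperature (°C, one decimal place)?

Equal thermal constants: D₁(T₁ − T_b) = D₂(T₂ − T_b).
16.2·(12.5 − T_b) = 3.5·(27.8 − T_b)
T_b = (16.2·12.5 − 3.5·27.8) / (16.2 − 3.5) = 105.20 / 12.7 = 8.283 °C ≈ 8.3 °C.

8.3 °C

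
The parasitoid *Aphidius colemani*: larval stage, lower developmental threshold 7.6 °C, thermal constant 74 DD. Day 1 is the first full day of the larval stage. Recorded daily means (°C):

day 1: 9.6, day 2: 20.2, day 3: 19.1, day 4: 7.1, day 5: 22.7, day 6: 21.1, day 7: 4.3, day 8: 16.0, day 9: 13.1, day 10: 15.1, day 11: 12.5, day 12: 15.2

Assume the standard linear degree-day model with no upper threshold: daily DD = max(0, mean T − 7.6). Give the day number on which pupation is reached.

day 10

Daily DD above 7.6 °C: 2.0, 12.6, 11.5, 0.0, 15.1, 13.5, 0.0, 8.4, 5.5, 7.5, 4.9, 7.6.
Cumulative: 2.0, 14.6, 26.1, 26.1, 41.2, 54.7, 54.7, 63.1, 68.6, 76.1, 81.0, 88.6.
The total first reaches 74 DD on day 10.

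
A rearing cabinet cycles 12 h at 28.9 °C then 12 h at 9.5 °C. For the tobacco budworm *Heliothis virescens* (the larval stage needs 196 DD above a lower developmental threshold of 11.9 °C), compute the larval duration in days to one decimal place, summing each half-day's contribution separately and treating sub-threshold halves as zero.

Day half: max(0, 28.9 − 11.9) × 0.5 = 17.0 × 0.5 = 8.50 DD.
Night half: max(0, 9.5 − 11.9) × 0.5 = 0.0 × 0.5 = 0.00 DD.
Per 24 h: 8.50 DD/day.
Duration = 196 / 8.50 = 23.059 ≈ 23.1 days.

23.1 days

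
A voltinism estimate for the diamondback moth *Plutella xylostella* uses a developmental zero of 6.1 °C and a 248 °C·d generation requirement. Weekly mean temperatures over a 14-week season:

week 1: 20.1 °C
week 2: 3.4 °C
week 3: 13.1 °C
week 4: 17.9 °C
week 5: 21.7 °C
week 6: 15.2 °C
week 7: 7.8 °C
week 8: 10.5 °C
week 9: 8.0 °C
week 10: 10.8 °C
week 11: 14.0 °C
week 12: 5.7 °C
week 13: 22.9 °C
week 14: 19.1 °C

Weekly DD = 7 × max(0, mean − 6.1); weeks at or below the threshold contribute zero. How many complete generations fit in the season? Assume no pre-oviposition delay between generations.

Weekly DD (7 × max(0, T̄ − 6.1)): 98.0, 0.0, 49.0, 82.6, 109.2, 63.7, 11.9, 30.8, 13.3, 32.9, 55.3, 0.0, 117.6, 91.0.
Season total = 755.3 DD.
Complete generations = ⌊755.3 / 248⌋ = 3.

3 generations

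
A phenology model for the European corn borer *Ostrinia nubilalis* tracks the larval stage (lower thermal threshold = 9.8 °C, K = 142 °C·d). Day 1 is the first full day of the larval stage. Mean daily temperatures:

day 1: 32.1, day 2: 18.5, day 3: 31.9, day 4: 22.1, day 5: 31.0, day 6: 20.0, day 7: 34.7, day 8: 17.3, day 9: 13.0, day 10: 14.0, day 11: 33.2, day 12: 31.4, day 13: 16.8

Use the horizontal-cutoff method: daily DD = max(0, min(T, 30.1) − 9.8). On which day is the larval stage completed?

day 11

Daily DD above 9.8 °C (capped at 20.3): 20.3, 8.7, 20.3, 12.3, 20.3, 10.2, 20.3, 7.5, 3.2, 4.2, 20.3, 20.3, 7.0.
Cumulative: 20.3, 29.0, 49.3, 61.6, 81.9, 92.1, 112.4, 119.9, 123.1, 127.3, 147.6, 167.9, 174.9.
The total first reaches 142 DD on day 11.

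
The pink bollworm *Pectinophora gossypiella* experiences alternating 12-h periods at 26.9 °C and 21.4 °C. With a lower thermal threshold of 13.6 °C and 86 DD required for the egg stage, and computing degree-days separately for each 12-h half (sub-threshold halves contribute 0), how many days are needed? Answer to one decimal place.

8.2 days

Day half: max(0, 26.9 − 13.6) × 0.5 = 13.3 × 0.5 = 6.65 DD.
Night half: max(0, 21.4 − 13.6) × 0.5 = 7.8 × 0.5 = 3.90 DD.
Per 24 h: 10.55 DD/day.
Duration = 86 / 10.55 = 8.152 ≈ 8.2 days.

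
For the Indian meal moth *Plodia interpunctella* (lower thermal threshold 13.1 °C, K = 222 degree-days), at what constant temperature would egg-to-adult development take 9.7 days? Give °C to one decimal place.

Required daily accumulation = 222 / 9.7 = 22.887 DD/day.
T = T_base + 22.887 = 13.1 + 22.887 = 35.987 ≈ 36.0 °C.

36.0 °C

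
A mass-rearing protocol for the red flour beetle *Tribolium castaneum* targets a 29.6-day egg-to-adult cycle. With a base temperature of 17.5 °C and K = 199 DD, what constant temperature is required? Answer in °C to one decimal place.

24.2 °C

Required daily accumulation = 199 / 29.6 = 6.723 DD/day.
T = T_base + 6.723 = 17.5 + 6.723 = 24.223 ≈ 24.2 °C.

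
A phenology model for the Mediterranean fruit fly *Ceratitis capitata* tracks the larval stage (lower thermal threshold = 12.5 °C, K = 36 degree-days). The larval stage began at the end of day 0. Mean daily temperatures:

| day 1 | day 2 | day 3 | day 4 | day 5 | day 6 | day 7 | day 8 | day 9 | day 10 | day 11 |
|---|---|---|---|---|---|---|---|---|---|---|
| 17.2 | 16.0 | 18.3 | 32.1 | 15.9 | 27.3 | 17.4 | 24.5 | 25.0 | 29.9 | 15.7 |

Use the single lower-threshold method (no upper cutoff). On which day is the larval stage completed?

Daily DD above 12.5 °C: 4.7, 3.5, 5.8, 19.6, 3.4, 14.8, 4.9, 12.0, 12.5, 17.4, 3.2.
Cumulative: 4.7, 8.2, 14.0, 33.6, 37.0, 51.8, 56.7, 68.7, 81.2, 98.6, 101.8.
The total first reaches 36 DD on day 5.

day 5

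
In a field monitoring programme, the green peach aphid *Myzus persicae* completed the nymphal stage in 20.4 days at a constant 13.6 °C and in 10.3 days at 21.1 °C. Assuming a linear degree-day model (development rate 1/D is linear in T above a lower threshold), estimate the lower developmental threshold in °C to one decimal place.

6.0 °C

Linear rate model ⇒ the product D·(T − T_b) is constant across temperatures.
20.4·(13.6 − T_b) = 10.3·(21.1 − T_b)
T_b = (20.4·13.6 − 10.3·21.1) / (20.4 − 10.3) = 60.11 / 10.1 = 5.951 °C ≈ 6.0 °C.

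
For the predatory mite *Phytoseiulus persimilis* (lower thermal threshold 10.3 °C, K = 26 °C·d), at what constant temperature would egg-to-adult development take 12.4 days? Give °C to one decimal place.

Required daily accumulation = 26 / 12.4 = 2.097 DD/day.
T = T_base + 2.097 = 10.3 + 2.097 = 12.397 ≈ 12.4 °C.

12.4 °C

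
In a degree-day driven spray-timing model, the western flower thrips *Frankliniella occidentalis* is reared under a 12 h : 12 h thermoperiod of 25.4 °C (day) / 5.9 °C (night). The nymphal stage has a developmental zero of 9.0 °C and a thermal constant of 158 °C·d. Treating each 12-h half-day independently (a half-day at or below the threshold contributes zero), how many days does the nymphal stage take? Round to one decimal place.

Day half: max(0, 25.4 − 9.0) × 0.5 = 16.4 × 0.5 = 8.20 DD.
Night half: max(0, 5.9 − 9.0) × 0.5 = 0.0 × 0.5 = 0.00 DD.
Per 24 h: 8.20 DD/day.
Duration = 158 / 8.20 = 19.268 ≈ 19.3 days.

19.3 days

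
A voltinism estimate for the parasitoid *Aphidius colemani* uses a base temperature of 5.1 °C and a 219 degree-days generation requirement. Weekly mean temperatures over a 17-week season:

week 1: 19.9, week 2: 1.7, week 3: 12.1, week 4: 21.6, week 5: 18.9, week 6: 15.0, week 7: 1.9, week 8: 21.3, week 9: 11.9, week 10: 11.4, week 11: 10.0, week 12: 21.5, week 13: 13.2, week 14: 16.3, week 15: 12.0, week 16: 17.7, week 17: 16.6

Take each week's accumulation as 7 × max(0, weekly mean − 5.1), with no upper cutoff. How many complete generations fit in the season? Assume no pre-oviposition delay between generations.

Weekly DD (7 × max(0, T̄ − 5.1)): 103.6, 0.0, 49.0, 115.5, 96.6, 69.3, 0.0, 113.4, 47.6, 44.1, 34.3, 114.8, 56.7, 78.4, 48.3, 88.2, 80.5.
Season total = 1140.3 DD.
Complete generations = ⌊1140.3 / 219⌋ = 5.

5 generations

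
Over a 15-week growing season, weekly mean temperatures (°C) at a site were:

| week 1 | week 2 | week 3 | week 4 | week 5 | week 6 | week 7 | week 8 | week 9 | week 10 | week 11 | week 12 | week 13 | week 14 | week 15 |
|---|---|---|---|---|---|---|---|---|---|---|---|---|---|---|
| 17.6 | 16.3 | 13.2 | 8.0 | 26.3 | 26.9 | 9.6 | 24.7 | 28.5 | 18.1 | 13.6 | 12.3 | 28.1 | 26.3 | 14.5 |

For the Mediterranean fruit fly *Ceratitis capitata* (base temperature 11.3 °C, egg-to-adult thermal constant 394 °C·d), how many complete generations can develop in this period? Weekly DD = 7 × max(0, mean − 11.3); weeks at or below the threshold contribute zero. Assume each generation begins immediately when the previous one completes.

Weekly DD (7 × max(0, T̄ − 11.3)): 44.1, 35.0, 13.3, 0.0, 105.0, 109.2, 0.0, 93.8, 120.4, 47.6, 16.1, 7.0, 117.6, 105.0, 22.4.
Season total = 836.5 DD.
Complete generations = ⌊836.5 / 394⌋ = 2.

2 generations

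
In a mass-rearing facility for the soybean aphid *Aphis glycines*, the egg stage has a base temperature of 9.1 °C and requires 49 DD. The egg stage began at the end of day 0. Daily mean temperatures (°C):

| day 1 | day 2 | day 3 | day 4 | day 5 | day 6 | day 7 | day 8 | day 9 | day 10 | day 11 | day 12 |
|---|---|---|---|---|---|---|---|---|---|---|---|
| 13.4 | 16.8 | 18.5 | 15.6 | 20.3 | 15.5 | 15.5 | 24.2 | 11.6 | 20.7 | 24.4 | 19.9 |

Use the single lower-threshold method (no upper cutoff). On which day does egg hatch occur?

Daily DD above 9.1 °C: 4.3, 7.7, 9.4, 6.5, 11.2, 6.4, 6.4, 15.1, 2.5, 11.6, 15.3, 10.8.
Cumulative: 4.3, 12.0, 21.4, 27.9, 39.1, 45.5, 51.9, 67.0, 69.5, 81.1, 96.4, 107.2.
The total first reaches 49 DD on day 7.

day 7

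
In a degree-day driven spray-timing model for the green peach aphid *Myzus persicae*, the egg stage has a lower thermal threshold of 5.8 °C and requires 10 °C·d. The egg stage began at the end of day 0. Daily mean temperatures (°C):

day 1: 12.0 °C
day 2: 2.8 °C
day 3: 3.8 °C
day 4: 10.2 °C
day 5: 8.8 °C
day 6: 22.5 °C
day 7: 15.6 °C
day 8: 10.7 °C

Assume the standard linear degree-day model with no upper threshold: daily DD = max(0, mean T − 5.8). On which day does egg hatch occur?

Daily DD above 5.8 °C: 6.2, 0.0, 0.0, 4.4, 3.0, 16.7, 9.8, 4.9.
Cumulative: 6.2, 6.2, 6.2, 10.6, 13.6, 30.3, 40.1, 45.0.
The total first reaches 10 DD on day 4.

day 4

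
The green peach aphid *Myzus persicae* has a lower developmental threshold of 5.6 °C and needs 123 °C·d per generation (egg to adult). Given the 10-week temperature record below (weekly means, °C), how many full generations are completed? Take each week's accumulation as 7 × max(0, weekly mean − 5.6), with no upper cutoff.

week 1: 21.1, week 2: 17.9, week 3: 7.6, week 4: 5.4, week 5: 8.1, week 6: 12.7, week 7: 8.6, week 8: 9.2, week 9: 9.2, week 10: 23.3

3 generations

Weekly DD (7 × max(0, T̄ − 5.6)): 108.5, 86.1, 14.0, 0.0, 17.5, 49.7, 21.0, 25.2, 25.2, 123.9.
Season total = 471.1 DD.
Complete generations = ⌊471.1 / 123⌋ = 3.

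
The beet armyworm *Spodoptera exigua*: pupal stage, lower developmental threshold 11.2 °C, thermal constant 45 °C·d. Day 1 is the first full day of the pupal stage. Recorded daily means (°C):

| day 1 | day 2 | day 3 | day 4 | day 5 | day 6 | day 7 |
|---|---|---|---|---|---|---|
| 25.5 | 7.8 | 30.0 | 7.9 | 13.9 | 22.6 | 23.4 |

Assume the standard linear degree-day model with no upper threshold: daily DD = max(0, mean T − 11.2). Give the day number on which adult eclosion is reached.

day 6

Daily DD above 11.2 °C: 14.3, 0.0, 18.8, 0.0, 2.7, 11.4, 12.2.
Cumulative: 14.3, 14.3, 33.1, 33.1, 35.8, 47.2, 59.4.
The total first reaches 45 DD on day 6.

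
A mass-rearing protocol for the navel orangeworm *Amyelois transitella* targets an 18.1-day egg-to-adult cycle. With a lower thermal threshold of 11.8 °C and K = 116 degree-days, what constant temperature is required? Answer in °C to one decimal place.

18.2 °C

Required daily accumulation = 116 / 18.1 = 6.409 DD/day.
T = T_base + 6.409 = 11.8 + 6.409 = 18.209 ≈ 18.2 °C.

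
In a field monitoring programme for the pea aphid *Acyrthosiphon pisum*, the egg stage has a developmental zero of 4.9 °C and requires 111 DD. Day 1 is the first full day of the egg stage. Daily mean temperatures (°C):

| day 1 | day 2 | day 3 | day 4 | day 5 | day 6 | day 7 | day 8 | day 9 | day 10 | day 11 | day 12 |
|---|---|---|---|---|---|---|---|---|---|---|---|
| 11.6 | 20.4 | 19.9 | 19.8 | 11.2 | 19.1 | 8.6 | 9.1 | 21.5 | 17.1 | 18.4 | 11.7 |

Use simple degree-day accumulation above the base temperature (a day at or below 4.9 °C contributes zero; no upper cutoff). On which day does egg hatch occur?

day 11

Daily DD above 4.9 °C: 6.7, 15.5, 15.0, 14.9, 6.3, 14.2, 3.7, 4.2, 16.6, 12.2, 13.5, 6.8.
Cumulative: 6.7, 22.2, 37.2, 52.1, 58.4, 72.6, 76.3, 80.5, 97.1, 109.3, 122.8, 129.6.
The total first reaches 111 DD on day 11.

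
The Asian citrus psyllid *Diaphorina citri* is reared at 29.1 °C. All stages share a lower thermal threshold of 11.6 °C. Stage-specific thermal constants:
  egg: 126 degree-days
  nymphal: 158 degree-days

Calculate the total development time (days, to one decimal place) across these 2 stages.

16.2 days

Daily accumulation at 29.1 °C = 29.1 − 11.6 = 17.5 DD/day.
Total K = 126 + 158 = 284 DD.
Total duration = 284 / 17.5 = 16.229 ≈ 16.2 days.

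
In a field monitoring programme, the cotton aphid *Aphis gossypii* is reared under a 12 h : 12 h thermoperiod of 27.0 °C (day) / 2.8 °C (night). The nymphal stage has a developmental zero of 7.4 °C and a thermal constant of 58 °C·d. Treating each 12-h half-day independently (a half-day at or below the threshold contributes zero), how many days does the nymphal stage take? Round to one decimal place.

5.9 days

Day half: max(0, 27.0 − 7.4) × 0.5 = 19.6 × 0.5 = 9.80 DD.
Night half: max(0, 2.8 − 7.4) × 0.5 = 0.0 × 0.5 = 0.00 DD.
Per 24 h: 9.80 DD/day.
Duration = 58 / 9.80 = 5.918 ≈ 5.9 days.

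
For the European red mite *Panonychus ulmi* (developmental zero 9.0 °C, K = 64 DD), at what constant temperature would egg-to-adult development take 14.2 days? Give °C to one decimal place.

13.5 °C

Required daily accumulation = 64 / 14.2 = 4.507 DD/day.
T = T_base + 4.507 = 9.0 + 4.507 = 13.507 ≈ 13.5 °C.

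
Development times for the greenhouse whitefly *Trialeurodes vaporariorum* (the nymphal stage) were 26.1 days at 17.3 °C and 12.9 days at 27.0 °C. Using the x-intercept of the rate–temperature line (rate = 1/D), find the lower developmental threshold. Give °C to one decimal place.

7.8 °C

Linear rate model ⇒ the product D·(T − T_b) is constant across temperatures.
26.1·(17.3 − T_b) = 12.9·(27.0 − T_b)
T_b = (26.1·17.3 − 12.9·27.0) / (26.1 − 12.9) = 103.23 / 13.2 = 7.820 °C ≈ 7.8 °C.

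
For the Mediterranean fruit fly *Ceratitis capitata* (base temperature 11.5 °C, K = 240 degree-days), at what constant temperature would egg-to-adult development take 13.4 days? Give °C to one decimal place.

Required daily accumulation = 240 / 13.4 = 17.910 DD/day.
T = T_base + 17.910 = 11.5 + 17.910 = 29.410 ≈ 29.4 °C.

29.4 °C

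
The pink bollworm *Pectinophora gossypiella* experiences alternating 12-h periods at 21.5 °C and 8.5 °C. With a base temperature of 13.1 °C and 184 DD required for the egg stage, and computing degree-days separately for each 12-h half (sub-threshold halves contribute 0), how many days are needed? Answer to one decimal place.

43.8 days

Day half: max(0, 21.5 − 13.1) × 0.5 = 8.4 × 0.5 = 4.20 DD.
Night half: max(0, 8.5 − 13.1) × 0.5 = 0.0 × 0.5 = 0.00 DD.
Per 24 h: 4.20 DD/day.
Duration = 184 / 4.20 = 43.810 ≈ 43.8 days.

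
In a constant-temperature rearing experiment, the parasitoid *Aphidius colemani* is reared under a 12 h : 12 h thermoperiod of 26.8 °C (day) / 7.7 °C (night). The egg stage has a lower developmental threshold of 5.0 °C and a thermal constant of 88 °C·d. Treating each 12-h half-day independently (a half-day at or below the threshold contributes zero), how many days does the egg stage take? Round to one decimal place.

Day half: max(0, 26.8 − 5.0) × 0.5 = 21.8 × 0.5 = 10.90 DD.
Night half: max(0, 7.7 − 5.0) × 0.5 = 2.7 × 0.5 = 1.35 DD.
Per 24 h: 12.25 DD/day.
Duration = 88 / 12.25 = 7.184 ≈ 7.2 days.

7.2 days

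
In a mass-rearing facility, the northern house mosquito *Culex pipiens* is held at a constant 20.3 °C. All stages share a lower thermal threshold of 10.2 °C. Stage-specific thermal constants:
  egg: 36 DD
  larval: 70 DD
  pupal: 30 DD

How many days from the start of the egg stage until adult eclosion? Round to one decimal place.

Daily accumulation at 20.3 °C = 20.3 − 10.2 = 10.1 DD/day.
Total K = 36 + 70 + 30 = 136 DD.
Total duration = 136 / 10.1 = 13.465 ≈ 13.5 days.

13.5 days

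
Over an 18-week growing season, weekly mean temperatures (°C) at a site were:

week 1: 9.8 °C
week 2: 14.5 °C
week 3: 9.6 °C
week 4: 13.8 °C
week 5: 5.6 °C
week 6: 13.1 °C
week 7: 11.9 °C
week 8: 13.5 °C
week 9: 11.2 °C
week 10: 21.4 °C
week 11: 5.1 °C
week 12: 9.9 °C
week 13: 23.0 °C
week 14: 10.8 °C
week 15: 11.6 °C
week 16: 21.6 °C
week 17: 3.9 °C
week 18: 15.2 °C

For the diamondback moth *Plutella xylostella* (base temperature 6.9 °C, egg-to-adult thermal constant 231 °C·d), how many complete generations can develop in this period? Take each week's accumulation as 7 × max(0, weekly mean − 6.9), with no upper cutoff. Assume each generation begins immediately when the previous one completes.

Weekly DD (7 × max(0, T̄ − 6.9)): 20.3, 53.2, 18.9, 48.3, 0.0, 43.4, 35.0, 46.2, 30.1, 101.5, 0.0, 21.0, 112.7, 27.3, 32.9, 102.9, 0.0, 58.1.
Season total = 751.8 DD.
Complete generations = ⌊751.8 / 231⌋ = 3.

3 generations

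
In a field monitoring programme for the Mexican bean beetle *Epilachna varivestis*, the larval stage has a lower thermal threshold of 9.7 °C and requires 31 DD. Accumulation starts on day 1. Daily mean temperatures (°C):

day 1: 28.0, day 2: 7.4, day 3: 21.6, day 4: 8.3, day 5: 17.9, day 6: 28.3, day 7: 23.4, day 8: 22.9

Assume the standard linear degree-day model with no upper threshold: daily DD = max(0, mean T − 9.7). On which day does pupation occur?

Daily DD above 9.7 °C: 18.3, 0.0, 11.9, 0.0, 8.2, 18.6, 13.7, 13.2.
Cumulative: 18.3, 18.3, 30.2, 30.2, 38.4, 57.0, 70.7, 83.9.
The total first reaches 31 DD on day 5.

day 5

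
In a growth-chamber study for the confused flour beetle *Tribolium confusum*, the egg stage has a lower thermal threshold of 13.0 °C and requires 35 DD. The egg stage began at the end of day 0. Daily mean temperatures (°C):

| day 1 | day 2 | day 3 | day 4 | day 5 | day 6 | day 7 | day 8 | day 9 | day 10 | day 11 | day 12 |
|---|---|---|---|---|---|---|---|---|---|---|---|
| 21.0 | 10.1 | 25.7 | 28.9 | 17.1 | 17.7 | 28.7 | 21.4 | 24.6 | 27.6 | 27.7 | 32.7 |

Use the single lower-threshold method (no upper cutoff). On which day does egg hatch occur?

Daily DD above 13.0 °C: 8.0, 0.0, 12.7, 15.9, 4.1, 4.7, 15.7, 8.4, 11.6, 14.6, 14.7, 19.7.
Cumulative: 8.0, 8.0, 20.7, 36.6, 40.7, 45.4, 61.1, 69.5, 81.1, 95.7, 110.4, 130.1.
The total first reaches 35 DD on day 4.

day 4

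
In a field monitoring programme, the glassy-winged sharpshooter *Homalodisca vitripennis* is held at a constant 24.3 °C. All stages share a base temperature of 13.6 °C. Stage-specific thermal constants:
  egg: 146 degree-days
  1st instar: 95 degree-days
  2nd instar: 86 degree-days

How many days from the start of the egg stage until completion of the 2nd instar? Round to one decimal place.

Daily accumulation at 24.3 °C = 24.3 − 13.6 = 10.7 DD/day.
Total K = 146 + 95 + 86 = 327 DD.
Total duration = 327 / 10.7 = 30.561 ≈ 30.6 days.

30.6 days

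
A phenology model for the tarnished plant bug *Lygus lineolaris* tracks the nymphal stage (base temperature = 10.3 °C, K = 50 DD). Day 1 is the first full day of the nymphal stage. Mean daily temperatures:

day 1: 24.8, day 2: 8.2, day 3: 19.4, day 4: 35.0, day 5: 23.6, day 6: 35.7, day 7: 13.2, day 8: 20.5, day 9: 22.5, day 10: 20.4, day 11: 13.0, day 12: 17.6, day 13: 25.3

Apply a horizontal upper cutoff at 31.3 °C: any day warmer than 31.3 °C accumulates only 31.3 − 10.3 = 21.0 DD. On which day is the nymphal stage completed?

day 5

Daily DD above 10.3 °C (capped at 21.0): 14.5, 0.0, 9.1, 21.0, 13.3, 21.0, 2.9, 10.2, 12.2, 10.1, 2.7, 7.3, 15.0.
Cumulative: 14.5, 14.5, 23.6, 44.6, 57.9, 78.9, 81.8, 92.0, 104.2, 114.3, 117.0, 124.3, 139.3.
The total first reaches 50 DD on day 5.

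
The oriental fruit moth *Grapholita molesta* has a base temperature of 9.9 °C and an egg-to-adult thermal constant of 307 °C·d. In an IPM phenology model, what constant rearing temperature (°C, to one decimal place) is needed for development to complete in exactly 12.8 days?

33.9 °C

Required daily accumulation = 307 / 12.8 = 23.984 DD/day.
T = T_base + 23.984 = 9.9 + 23.984 = 33.884 ≈ 33.9 °C.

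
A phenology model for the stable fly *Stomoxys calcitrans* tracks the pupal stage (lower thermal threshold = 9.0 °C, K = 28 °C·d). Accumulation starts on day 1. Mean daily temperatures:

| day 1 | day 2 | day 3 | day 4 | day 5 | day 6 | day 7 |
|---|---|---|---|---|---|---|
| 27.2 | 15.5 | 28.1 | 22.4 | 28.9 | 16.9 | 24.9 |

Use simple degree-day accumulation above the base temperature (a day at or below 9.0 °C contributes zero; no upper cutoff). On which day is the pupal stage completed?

Daily DD above 9.0 °C: 18.2, 6.5, 19.1, 13.4, 19.9, 7.9, 15.9.
Cumulative: 18.2, 24.7, 43.8, 57.2, 77.1, 85.0, 100.9.
The total first reaches 28 DD on day 3.

day 3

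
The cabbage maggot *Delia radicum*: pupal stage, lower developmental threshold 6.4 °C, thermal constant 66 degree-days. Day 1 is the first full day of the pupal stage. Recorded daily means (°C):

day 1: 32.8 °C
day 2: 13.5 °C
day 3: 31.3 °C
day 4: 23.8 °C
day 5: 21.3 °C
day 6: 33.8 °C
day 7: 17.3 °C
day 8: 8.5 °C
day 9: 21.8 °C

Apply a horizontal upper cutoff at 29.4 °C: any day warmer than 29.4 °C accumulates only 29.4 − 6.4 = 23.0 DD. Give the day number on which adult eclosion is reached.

day 4

Daily DD above 6.4 °C (capped at 23.0): 23.0, 7.1, 23.0, 17.4, 14.9, 23.0, 10.9, 2.1, 15.4.
Cumulative: 23.0, 30.1, 53.1, 70.5, 85.4, 108.4, 119.3, 121.4, 136.8.
The total first reaches 66 DD on day 4.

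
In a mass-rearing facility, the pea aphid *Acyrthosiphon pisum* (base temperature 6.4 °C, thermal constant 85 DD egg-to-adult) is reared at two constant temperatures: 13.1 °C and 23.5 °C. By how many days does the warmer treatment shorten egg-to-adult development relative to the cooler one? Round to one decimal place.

At 13.1 °C: 85 / (13.1 − 6.4) = 85 / 6.7 = 12.687 d.
At 23.5 °C: 85 / (23.5 − 6.4) = 85 / 17.1 = 4.971 d.
Difference = |12.687 − 4.971| = 7.716 ≈ 7.7 days.

7.7 days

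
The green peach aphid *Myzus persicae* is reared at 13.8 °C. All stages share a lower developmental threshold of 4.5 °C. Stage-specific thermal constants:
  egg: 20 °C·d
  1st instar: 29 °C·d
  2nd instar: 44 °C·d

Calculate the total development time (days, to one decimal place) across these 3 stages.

10.0 days

Daily accumulation at 13.8 °C = 13.8 − 4.5 = 9.3 DD/day.
Total K = 20 + 29 + 44 = 93 DD.
Total duration = 93 / 9.3 = 10.000 ≈ 10.0 days.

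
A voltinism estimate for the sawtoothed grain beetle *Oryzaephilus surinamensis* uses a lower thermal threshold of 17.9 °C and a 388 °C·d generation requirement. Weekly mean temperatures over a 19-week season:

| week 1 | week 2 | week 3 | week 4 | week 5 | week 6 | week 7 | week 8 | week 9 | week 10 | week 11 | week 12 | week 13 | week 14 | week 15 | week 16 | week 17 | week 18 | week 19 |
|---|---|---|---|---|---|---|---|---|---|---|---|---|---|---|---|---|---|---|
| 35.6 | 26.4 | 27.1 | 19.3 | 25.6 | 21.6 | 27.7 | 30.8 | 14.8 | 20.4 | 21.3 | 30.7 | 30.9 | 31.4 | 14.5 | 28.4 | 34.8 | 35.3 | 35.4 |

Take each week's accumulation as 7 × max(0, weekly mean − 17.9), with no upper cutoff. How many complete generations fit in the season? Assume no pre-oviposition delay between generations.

Weekly DD (7 × max(0, T̄ − 17.9)): 123.9, 59.5, 64.4, 9.8, 53.9, 25.9, 68.6, 90.3, 0.0, 17.5, 23.8, 89.6, 91.0, 94.5, 0.0, 73.5, 118.3, 121.8, 122.5.
Season total = 1248.8 DD.
Complete generations = ⌊1248.8 / 388⌋ = 3.

3 generations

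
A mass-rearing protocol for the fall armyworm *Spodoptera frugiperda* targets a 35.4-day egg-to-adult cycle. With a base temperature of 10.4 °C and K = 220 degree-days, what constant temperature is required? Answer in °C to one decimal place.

Required daily accumulation = 220 / 35.4 = 6.215 DD/day.
T = T_base + 6.215 = 10.4 + 6.215 = 16.615 ≈ 16.6 °C.

16.6 °C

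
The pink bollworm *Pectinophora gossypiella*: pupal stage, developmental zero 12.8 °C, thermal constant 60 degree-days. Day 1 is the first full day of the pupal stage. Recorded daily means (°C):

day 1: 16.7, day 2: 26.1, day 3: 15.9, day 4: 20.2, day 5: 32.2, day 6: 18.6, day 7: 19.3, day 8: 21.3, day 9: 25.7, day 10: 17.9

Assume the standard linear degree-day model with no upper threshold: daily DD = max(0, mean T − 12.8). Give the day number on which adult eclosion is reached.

Daily DD above 12.8 °C: 3.9, 13.3, 3.1, 7.4, 19.4, 5.8, 6.5, 8.5, 12.9, 5.1.
Cumulative: 3.9, 17.2, 20.3, 27.7, 47.1, 52.9, 59.4, 67.9, 80.8, 85.9.
The total first reaches 60 DD on day 8.

day 8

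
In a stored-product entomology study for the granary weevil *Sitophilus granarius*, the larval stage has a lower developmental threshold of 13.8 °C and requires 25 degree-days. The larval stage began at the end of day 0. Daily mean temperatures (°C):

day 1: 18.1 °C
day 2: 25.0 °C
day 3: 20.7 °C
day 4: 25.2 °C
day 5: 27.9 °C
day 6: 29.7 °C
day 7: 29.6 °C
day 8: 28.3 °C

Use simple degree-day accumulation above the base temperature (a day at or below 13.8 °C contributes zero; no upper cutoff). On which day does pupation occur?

Daily DD above 13.8 °C: 4.3, 11.2, 6.9, 11.4, 14.1, 15.9, 15.8, 14.5.
Cumulative: 4.3, 15.5, 22.4, 33.8, 47.9, 63.8, 79.6, 94.1.
The total first reaches 25 DD on day 4.

day 4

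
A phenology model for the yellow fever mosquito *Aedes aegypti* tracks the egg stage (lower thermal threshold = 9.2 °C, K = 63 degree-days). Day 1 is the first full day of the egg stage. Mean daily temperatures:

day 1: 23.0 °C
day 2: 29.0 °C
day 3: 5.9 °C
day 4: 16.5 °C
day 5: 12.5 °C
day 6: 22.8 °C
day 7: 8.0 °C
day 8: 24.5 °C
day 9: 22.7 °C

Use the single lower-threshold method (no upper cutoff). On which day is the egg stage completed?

day 8

Daily DD above 9.2 °C: 13.8, 19.8, 0.0, 7.3, 3.3, 13.6, 0.0, 15.3, 13.5.
Cumulative: 13.8, 33.6, 33.6, 40.9, 44.2, 57.8, 57.8, 73.1, 86.6.
The total first reaches 63 DD on day 8.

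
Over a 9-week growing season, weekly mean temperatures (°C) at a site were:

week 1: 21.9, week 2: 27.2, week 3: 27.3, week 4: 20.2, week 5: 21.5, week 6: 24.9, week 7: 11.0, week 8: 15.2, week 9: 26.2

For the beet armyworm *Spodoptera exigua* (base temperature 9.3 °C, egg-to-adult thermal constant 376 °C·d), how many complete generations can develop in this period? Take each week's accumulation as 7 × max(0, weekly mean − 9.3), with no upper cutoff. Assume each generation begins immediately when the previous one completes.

Weekly DD (7 × max(0, T̄ − 9.3)): 88.2, 125.3, 126.0, 76.3, 85.4, 109.2, 11.9, 41.3, 118.3.
Season total = 781.9 DD.
Complete generations = ⌊781.9 / 376⌋ = 2.

2 generations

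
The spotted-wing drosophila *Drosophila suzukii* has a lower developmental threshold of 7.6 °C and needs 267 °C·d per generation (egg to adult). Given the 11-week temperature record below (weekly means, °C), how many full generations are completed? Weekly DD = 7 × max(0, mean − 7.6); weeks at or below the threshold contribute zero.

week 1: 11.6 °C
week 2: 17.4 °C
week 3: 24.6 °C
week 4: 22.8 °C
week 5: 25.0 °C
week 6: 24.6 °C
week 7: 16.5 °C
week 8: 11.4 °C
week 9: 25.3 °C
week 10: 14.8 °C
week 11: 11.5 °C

3 generations

Weekly DD (7 × max(0, T̄ − 7.6)): 28.0, 68.6, 119.0, 106.4, 121.8, 119.0, 62.3, 26.6, 123.9, 50.4, 27.3.
Season total = 853.3 DD.
Complete generations = ⌊853.3 / 267⌋ = 3.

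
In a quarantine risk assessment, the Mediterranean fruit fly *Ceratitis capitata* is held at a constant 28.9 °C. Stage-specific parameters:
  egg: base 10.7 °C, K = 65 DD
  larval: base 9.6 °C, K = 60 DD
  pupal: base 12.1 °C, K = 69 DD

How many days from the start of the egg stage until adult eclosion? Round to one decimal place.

egg: 65 / (28.9 − 10.7) = 65 / 18.2 = 3.571 d.
larval: 60 / (28.9 − 9.6) = 60 / 19.3 = 3.109 d.
pupal: 69 / (28.9 − 12.1) = 69 / 16.8 = 4.107 d.
Sum = 10.787 ≈ 10.8 days.

10.8 days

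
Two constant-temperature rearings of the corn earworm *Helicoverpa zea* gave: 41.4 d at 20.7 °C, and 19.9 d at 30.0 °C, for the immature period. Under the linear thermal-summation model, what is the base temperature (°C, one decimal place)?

12.1 °C

Equal thermal constants: D₁(T₁ − T_b) = D₂(T₂ − T_b).
41.4·(20.7 − T_b) = 19.9·(30.0 − T_b)
T_b = (41.4·20.7 − 19.9·30.0) / (41.4 − 19.9) = 259.98 / 21.5 = 12.092 °C ≈ 12.1 °C.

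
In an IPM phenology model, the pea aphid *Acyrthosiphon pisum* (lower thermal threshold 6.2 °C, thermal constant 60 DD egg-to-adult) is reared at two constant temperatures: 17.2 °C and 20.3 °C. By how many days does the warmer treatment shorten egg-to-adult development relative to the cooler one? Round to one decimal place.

1.2 days

At 17.2 °C: 60 / (17.2 − 6.2) = 60 / 11.0 = 5.455 d.
At 20.3 °C: 60 / (20.3 − 6.2) = 60 / 14.1 = 4.255 d.
Difference = |5.455 − 4.255| = 1.199 ≈ 1.2 days.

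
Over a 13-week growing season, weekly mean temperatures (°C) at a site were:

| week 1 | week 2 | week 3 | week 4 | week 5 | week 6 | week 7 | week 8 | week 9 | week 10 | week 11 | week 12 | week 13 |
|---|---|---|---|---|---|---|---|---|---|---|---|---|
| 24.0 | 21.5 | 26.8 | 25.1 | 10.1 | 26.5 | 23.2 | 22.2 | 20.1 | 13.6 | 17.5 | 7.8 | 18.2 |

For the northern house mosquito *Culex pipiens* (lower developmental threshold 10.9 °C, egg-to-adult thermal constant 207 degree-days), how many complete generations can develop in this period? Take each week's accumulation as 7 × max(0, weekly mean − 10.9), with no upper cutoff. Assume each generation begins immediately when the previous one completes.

Weekly DD (7 × max(0, T̄ − 10.9)): 91.7, 74.2, 111.3, 99.4, 0.0, 109.2, 86.1, 79.1, 64.4, 18.9, 46.2, 0.0, 51.1.
Season total = 831.6 DD.
Complete generations = ⌊831.6 / 207⌋ = 4.

4 generations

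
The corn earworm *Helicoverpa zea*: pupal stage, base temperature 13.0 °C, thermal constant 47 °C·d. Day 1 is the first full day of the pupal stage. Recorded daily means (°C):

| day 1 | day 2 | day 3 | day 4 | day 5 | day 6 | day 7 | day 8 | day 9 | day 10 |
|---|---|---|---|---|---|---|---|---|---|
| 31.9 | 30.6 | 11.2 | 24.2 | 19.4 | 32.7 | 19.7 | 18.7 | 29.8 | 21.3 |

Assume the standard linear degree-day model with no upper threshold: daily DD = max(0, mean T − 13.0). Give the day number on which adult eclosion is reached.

Daily DD above 13.0 °C: 18.9, 17.6, 0.0, 11.2, 6.4, 19.7, 6.7, 5.7, 16.8, 8.3.
Cumulative: 18.9, 36.5, 36.5, 47.7, 54.1, 73.8, 80.5, 86.2, 103.0, 111.3.
The total first reaches 47 DD on day 4.

day 4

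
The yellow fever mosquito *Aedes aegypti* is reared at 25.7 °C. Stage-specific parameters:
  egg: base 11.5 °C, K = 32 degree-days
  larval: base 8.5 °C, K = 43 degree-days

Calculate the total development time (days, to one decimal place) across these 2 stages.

4.8 days

egg: 32 / (25.7 − 11.5) = 32 / 14.2 = 2.254 d.
larval: 43 / (25.7 − 8.5) = 43 / 17.2 = 2.500 d.
Sum = 4.754 ≈ 4.8 days.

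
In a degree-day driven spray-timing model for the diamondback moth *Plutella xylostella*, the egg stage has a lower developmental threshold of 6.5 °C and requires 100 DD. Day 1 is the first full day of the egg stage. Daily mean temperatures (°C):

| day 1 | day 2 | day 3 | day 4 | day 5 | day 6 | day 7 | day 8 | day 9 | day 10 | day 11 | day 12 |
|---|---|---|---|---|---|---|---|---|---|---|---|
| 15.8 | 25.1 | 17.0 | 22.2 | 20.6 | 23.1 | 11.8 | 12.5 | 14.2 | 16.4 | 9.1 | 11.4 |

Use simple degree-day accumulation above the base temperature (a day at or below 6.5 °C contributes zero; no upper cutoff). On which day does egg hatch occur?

Daily DD above 6.5 °C: 9.3, 18.6, 10.5, 15.7, 14.1, 16.6, 5.3, 6.0, 7.7, 9.9, 2.6, 4.9.
Cumulative: 9.3, 27.9, 38.4, 54.1, 68.2, 84.8, 90.1, 96.1, 103.8, 113.7, 116.3, 121.2.
The total first reaches 100 DD on day 9.

day 9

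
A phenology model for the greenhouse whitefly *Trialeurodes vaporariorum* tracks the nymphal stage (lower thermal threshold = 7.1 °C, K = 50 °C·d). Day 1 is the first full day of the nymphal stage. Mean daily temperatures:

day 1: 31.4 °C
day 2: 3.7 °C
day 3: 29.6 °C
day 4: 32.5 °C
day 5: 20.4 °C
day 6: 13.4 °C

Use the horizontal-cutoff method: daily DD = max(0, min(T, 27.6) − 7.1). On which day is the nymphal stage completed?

day 4

Daily DD above 7.1 °C (capped at 20.5): 20.5, 0.0, 20.5, 20.5, 13.3, 6.3.
Cumulative: 20.5, 20.5, 41.0, 61.5, 74.8, 81.1.
The total first reaches 50 DD on day 4.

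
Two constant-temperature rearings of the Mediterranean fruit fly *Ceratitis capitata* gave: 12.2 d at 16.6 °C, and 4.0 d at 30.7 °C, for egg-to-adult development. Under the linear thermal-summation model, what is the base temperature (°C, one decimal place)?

9.7 °C

Under the model K = D·(T − T_b), so D₁·(T₁ − T_b) = D₂·(T₂ − T_b).
12.2·(16.6 − T_b) = 4.0·(30.7 − T_b)
T_b = (12.2·16.6 − 4.0·30.7) / (12.2 − 4.0) = 79.72 / 8.2 = 9.722 °C ≈ 9.7 °C.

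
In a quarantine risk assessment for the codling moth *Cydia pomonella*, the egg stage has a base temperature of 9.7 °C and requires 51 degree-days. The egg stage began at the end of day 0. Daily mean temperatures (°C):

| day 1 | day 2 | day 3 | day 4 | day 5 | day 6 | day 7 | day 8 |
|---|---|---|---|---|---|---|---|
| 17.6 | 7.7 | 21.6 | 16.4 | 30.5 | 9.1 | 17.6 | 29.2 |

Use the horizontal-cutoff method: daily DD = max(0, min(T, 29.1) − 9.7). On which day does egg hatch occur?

Daily DD above 9.7 °C (capped at 19.4): 7.9, 0.0, 11.9, 6.7, 19.4, 0.0, 7.9, 19.4.
Cumulative: 7.9, 7.9, 19.8, 26.5, 45.9, 45.9, 53.8, 73.2.
The total first reaches 51 DD on day 7.

day 7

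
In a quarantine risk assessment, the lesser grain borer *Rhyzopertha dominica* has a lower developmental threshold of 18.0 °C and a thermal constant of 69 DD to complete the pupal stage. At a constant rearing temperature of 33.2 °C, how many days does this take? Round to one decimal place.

Daily accumulation = 33.2 − 18.0 = 15.2 DD/day.
Duration = 69 / 15.2 = 4.539 ≈ 4.5 days.

4.5 days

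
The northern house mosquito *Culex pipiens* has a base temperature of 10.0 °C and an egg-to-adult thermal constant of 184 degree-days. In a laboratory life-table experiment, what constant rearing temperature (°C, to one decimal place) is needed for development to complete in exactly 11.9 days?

25.5 °C

Required daily accumulation = 184 / 11.9 = 15.462 DD/day.
T = T_base + 15.462 = 10.0 + 15.462 = 25.462 ≈ 25.5 °C.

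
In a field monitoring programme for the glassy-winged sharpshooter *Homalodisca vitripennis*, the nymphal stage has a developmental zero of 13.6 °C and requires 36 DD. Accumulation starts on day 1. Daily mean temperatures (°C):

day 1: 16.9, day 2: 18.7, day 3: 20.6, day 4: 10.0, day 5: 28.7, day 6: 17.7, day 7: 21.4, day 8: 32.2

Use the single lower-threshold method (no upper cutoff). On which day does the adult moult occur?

Daily DD above 13.6 °C: 3.3, 5.1, 7.0, 0.0, 15.1, 4.1, 7.8, 18.6.
Cumulative: 3.3, 8.4, 15.4, 15.4, 30.5, 34.6, 42.4, 61.0.
The total first reaches 36 DD on day 7.

day 7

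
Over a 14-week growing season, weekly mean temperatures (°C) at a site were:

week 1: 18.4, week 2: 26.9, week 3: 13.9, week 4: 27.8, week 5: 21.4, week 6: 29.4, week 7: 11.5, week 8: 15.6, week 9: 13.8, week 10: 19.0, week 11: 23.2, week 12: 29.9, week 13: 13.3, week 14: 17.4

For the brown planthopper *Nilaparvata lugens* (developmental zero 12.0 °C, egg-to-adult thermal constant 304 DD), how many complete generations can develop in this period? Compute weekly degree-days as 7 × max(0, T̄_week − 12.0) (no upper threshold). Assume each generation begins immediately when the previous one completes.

Weekly DD (7 × max(0, T̄ − 12.0)): 44.8, 104.3, 13.3, 110.6, 65.8, 121.8, 0.0, 25.2, 12.6, 49.0, 78.4, 125.3, 9.1, 37.8.
Season total = 798.0 DD.
Complete generations = ⌊798.0 / 304⌋ = 2.

2 generations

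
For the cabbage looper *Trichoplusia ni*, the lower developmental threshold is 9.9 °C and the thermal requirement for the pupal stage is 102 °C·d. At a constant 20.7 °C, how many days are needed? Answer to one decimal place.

Daily accumulation = 20.7 − 9.9 = 10.8 DD/day.
Duration = 102 / 10.8 = 9.444 ≈ 9.4 days.

9.4 days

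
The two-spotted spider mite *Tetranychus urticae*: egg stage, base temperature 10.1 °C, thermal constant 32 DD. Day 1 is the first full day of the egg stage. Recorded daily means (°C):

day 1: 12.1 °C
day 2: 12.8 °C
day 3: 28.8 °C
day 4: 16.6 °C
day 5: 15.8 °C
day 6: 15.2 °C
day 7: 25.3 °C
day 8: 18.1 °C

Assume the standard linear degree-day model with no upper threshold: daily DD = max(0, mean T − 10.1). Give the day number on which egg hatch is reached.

day 5

Daily DD above 10.1 °C: 2.0, 2.7, 18.7, 6.5, 5.7, 5.1, 15.2, 8.0.
Cumulative: 2.0, 4.7, 23.4, 29.9, 35.6, 40.7, 55.9, 63.9.
The total first reaches 32 DD on day 5.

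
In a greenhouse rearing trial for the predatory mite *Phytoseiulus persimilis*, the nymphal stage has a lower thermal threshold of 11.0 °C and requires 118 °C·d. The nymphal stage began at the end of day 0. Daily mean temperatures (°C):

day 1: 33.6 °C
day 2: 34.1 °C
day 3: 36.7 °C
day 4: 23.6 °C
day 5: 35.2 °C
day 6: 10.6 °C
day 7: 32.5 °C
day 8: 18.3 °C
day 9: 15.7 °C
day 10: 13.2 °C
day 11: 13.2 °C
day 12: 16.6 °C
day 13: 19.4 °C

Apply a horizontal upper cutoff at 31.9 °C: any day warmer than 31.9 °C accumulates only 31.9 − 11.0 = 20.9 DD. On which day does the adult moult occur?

Daily DD above 11.0 °C (capped at 20.9): 20.9, 20.9, 20.9, 12.6, 20.9, 0.0, 20.9, 7.3, 4.7, 2.2, 2.2, 5.6, 8.4.
Cumulative: 20.9, 41.8, 62.7, 75.3, 96.2, 96.2, 117.1, 124.4, 129.1, 131.3, 133.5, 139.1, 147.5.
The total first reaches 118 DD on day 8.

day 8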